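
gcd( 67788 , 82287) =9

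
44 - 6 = 38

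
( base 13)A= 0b1010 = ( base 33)a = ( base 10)10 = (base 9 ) 11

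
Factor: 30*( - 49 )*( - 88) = 129360 = 2^4*3^1*5^1 * 7^2 *11^1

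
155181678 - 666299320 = -511117642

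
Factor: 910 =2^1 * 5^1*7^1*13^1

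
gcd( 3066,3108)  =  42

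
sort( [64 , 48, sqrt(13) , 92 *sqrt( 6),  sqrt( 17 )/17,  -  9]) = [-9,sqrt(17)/17, sqrt( 13),48, 64 , 92*sqrt( 6)]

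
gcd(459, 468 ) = 9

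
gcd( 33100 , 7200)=100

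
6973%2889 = 1195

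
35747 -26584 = 9163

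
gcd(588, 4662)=42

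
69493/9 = 69493/9 = 7721.44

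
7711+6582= 14293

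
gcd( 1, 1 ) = 1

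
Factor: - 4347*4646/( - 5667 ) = 6732054/1889=2^1 * 3^2*7^1*23^2*101^1*1889^( - 1)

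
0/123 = 0 = 0.00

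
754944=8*94368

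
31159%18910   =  12249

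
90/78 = 15/13 =1.15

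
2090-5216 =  - 3126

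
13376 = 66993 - 53617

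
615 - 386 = 229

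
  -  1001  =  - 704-297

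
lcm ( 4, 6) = 12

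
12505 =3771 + 8734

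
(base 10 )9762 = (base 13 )459c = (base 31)A4S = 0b10011000100010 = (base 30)apc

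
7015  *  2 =14030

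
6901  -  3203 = 3698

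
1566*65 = 101790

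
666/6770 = 333/3385= 0.10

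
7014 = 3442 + 3572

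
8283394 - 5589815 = 2693579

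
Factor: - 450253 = - 37^1* 43^1*283^1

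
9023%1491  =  77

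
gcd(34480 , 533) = 1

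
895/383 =895/383 =2.34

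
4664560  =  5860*796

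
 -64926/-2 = 32463 + 0/1 = 32463.00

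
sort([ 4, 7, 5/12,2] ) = [ 5/12, 2,4, 7] 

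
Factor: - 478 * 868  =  -2^3*7^1*31^1*239^1 = - 414904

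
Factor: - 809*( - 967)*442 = 345777926 = 2^1*13^1 * 17^1*809^1*967^1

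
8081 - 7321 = 760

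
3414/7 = 3414/7 = 487.71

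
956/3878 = 478/1939=0.25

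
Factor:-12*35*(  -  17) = 7140  =  2^2*3^1*5^1 * 7^1 * 17^1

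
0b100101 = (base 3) 1101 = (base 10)37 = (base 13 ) 2B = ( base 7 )52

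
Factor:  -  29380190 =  - 2^1*5^1*7^1 * 29^1 * 41^1 * 353^1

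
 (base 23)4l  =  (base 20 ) 5d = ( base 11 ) a3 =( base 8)161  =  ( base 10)113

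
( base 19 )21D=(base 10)754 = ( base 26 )130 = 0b1011110010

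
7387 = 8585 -1198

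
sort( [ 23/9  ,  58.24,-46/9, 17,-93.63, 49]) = [-93.63, - 46/9, 23/9, 17, 49 , 58.24]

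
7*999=6993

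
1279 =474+805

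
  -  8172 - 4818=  - 12990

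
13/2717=1/209 = 0.00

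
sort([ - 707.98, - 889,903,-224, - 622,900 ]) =[ - 889 , - 707.98,  -  622, - 224,900, 903]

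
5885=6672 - 787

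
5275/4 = 1318  +  3/4 = 1318.75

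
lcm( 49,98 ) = 98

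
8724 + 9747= 18471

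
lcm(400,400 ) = 400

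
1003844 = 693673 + 310171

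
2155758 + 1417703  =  3573461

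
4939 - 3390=1549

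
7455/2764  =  2 + 1927/2764 = 2.70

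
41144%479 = 429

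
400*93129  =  37251600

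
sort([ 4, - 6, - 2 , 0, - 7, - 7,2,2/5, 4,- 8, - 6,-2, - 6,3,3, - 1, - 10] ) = [ - 10, - 8, - 7, - 7, - 6,-6, - 6  , - 2, - 2,  -  1,  0,2/5, 2,3 , 3, 4,4] 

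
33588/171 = 3732/19 = 196.42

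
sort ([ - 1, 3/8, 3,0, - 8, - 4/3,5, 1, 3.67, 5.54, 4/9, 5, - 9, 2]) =[ - 9, - 8,- 4/3, - 1, 0, 3/8,4/9 , 1, 2, 3, 3.67, 5, 5,5.54 ]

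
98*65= 6370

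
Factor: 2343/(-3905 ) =-3/5=- 3^1*5^( - 1 )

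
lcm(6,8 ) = 24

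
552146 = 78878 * 7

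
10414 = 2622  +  7792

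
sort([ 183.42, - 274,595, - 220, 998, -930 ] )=[-930, - 274, - 220, 183.42,595 , 998 ]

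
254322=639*398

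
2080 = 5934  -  3854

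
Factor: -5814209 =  - 19^1 * 306011^1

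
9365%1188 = 1049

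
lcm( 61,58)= 3538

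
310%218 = 92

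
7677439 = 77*99707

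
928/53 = 928/53=17.51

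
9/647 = 9/647 = 0.01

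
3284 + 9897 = 13181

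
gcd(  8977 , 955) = 191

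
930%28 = 6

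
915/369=305/123=2.48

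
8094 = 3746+4348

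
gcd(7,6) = 1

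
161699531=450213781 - 288514250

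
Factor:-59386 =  - 2^1*23^1 * 1291^1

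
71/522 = 71/522  =  0.14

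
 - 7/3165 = -7/3165 = - 0.00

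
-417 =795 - 1212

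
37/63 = 37/63  =  0.59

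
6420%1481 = 496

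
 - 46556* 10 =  - 465560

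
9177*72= 660744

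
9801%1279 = 848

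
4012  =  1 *4012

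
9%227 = 9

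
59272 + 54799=114071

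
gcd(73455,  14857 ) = 83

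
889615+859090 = 1748705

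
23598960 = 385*61296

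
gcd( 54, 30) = 6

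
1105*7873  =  8699665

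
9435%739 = 567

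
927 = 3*309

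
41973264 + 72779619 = 114752883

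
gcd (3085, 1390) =5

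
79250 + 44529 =123779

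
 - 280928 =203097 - 484025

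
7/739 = 7/739  =  0.01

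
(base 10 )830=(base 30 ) RK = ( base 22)1FG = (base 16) 33e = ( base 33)P5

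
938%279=101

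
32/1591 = 32/1591  =  0.02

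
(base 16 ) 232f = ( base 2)10001100101111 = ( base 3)110100121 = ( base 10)9007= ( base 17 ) 1e2e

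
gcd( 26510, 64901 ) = 1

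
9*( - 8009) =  - 72081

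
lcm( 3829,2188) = 15316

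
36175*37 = 1338475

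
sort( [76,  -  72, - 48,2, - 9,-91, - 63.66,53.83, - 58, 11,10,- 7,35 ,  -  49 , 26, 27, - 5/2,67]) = [-91, - 72, - 63.66,- 58,-49, - 48,-9, - 7, - 5/2,2,10, 11,26, 27, 35, 53.83,67,76] 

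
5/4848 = 5/4848 = 0.00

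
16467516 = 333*49452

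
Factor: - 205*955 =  - 5^2*41^1*191^1 =- 195775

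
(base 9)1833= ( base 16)57F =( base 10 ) 1407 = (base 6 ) 10303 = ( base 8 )2577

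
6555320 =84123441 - 77568121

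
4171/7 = 4171/7  =  595.86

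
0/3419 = 0 = 0.00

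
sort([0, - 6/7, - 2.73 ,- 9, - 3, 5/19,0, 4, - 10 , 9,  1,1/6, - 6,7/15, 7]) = [ - 10, - 9,- 6,-3 , - 2.73, - 6/7, 0 , 0, 1/6,5/19,7/15,  1, 4,7, 9 ] 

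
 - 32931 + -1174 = -34105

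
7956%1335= 1281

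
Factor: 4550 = 2^1*5^2 * 7^1*13^1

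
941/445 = 2 + 51/445=2.11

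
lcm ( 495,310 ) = 30690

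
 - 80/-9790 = 8/979 = 0.01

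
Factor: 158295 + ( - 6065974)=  - 37^1 * 159667^1 = -5907679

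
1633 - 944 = 689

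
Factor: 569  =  569^1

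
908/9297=908/9297 = 0.10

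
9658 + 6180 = 15838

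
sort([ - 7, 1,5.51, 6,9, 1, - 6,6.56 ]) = [ - 7 , - 6, 1,1,5.51,6,6.56, 9]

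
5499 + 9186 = 14685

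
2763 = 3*921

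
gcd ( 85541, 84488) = 1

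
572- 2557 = - 1985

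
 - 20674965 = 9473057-30148022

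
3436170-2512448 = 923722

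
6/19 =6/19= 0.32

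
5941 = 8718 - 2777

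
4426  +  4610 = 9036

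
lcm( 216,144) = 432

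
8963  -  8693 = 270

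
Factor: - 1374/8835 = -458/2945 = - 2^1*5^( - 1)*19^(  -  1 )*31^ ( - 1)*229^1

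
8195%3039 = 2117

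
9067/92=98 + 51/92= 98.55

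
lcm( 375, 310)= 23250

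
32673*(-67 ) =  -2189091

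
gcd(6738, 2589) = 3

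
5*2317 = 11585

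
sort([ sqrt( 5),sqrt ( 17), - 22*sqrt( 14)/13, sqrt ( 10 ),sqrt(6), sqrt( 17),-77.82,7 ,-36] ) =[-77.82, - 36, - 22*sqrt( 14 )/13, sqrt( 5),sqrt(6 ),sqrt( 10 ), sqrt(17 ),sqrt(17 ), 7]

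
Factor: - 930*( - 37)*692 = 23811720 = 2^3*3^1*5^1*31^1 * 37^1*173^1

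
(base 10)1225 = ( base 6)5401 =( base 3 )1200101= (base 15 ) 56A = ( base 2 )10011001001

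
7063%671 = 353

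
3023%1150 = 723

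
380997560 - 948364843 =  - 567367283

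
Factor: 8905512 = 2^3*3^1* 7^1*11^1 *61^1*79^1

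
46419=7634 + 38785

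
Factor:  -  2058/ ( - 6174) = 1/3 = 3^ (-1)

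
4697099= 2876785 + 1820314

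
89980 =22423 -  - 67557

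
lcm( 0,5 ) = 0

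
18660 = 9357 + 9303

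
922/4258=461/2129 = 0.22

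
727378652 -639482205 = 87896447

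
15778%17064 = 15778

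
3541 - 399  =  3142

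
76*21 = 1596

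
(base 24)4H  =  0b1110001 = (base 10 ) 113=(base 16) 71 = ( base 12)95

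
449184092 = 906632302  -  457448210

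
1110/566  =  555/283 =1.96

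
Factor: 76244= 2^2*7^2*389^1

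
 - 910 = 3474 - 4384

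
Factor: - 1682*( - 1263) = 2124366 =2^1*3^1*29^2*421^1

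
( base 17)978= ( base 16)AA8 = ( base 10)2728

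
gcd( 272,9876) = 4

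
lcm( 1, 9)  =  9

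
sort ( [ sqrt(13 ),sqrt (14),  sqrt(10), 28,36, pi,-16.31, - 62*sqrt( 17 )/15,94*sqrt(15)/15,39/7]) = [-62*sqrt( 17)/15,  -  16.31, pi,sqrt (10 ), sqrt(13 ), sqrt(14), 39/7, 94*sqrt(15 )/15,28,36] 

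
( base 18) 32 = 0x38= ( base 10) 56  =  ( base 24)28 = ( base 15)3B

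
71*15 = 1065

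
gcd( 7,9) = 1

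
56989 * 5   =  284945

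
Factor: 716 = 2^2*179^1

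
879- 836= 43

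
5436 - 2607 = 2829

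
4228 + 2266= 6494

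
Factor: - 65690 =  -2^1  *5^1*6569^1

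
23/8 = 2+7/8  =  2.88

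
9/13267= 9/13267= 0.00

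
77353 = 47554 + 29799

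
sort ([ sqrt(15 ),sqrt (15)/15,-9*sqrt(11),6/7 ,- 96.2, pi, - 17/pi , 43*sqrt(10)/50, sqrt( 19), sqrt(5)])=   [  -  96.2, - 9*sqrt( 11 ), - 17/pi,sqrt( 15)/15,6/7, sqrt( 5),43 *sqrt( 10)/50,pi, sqrt(15 ),sqrt(19 ) ]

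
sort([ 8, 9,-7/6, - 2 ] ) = [-2, - 7/6,8, 9]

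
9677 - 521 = 9156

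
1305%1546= 1305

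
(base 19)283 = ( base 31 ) s9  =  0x36D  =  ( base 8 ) 1555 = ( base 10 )877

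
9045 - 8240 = 805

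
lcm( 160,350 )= 5600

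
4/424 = 1/106=0.01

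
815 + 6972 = 7787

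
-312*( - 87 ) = 27144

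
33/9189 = 11/3063 = 0.00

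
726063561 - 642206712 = 83856849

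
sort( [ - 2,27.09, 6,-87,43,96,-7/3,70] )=[ - 87,-7/3 , - 2,6,27.09,43,  70,96]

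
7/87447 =7/87447 = 0.00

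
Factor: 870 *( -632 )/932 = -2^2*3^1*5^1*29^1*79^1*233^(-1) = -137460/233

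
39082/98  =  398 + 39/49 =398.80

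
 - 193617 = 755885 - 949502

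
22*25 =550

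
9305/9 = 9305/9=1033.89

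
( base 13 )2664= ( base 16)1572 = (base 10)5490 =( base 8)12562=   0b1010101110010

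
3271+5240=8511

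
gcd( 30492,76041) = 63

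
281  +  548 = 829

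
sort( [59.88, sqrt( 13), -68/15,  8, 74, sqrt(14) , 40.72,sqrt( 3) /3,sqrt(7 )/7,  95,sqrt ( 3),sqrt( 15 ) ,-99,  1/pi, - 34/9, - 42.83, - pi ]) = [ - 99, -42.83, - 68/15,-34/9,- pi,  1/pi, sqrt( 7) /7, sqrt( 3 ) /3, sqrt( 3),sqrt( 13),sqrt( 14),  sqrt( 15), 8, 40.72,59.88,  74,  95]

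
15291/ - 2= - 7646 + 1/2 = -  7645.50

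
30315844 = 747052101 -716736257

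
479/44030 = 479/44030 = 0.01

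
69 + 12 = 81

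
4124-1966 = 2158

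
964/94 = 10 + 12/47 = 10.26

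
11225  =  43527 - 32302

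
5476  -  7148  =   - 1672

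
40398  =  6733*6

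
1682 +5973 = 7655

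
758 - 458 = 300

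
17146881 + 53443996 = 70590877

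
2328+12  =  2340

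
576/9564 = 48/797 = 0.06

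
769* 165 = 126885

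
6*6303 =37818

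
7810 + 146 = 7956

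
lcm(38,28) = 532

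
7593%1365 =768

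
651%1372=651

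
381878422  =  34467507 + 347410915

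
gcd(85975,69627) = 1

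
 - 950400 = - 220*4320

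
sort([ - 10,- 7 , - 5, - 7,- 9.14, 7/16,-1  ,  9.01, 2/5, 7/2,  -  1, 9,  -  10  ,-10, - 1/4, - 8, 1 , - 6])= [ - 10, - 10 ,-10,-9.14, - 8, - 7, - 7, - 6 , -5 , - 1, - 1, - 1/4, 2/5, 7/16,  1, 7/2, 9,9.01] 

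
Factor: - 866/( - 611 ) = 2^1*13^ (- 1)* 47^( - 1)*433^1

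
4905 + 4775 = 9680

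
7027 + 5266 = 12293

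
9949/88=113+5/88 = 113.06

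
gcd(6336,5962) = 22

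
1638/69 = 546/23 = 23.74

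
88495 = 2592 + 85903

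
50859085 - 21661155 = 29197930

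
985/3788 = 985/3788 = 0.26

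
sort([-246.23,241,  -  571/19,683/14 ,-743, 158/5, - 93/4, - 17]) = [ - 743, - 246.23, - 571/19, - 93/4, - 17,158/5,683/14,241 ] 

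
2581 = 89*29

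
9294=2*4647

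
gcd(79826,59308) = 2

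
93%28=9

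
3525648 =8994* 392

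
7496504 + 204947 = 7701451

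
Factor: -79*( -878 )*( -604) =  - 41894648 = - 2^3*79^1*151^1*439^1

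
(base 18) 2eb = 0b1110001111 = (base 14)491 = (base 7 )2441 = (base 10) 911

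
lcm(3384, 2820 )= 16920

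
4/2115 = 4/2115= 0.00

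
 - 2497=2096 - 4593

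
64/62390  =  32/31195 = 0.00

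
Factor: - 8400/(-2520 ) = 10/3 = 2^1*3^ (-1)*5^1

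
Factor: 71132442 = 2^1*3^1*11855407^1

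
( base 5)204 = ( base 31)1N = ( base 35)1J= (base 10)54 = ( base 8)66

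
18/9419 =18/9419 = 0.00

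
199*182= 36218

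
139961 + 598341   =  738302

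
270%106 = 58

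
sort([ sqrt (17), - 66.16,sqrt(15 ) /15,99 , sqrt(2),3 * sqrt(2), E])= [ - 66.16,sqrt (15) /15 , sqrt(2 ), E, sqrt(17),3 *sqrt ( 2), 99]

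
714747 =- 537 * ( -1331)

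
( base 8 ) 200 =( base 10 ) 128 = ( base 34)3Q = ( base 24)58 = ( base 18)72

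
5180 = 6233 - 1053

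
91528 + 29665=121193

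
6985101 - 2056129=4928972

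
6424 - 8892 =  - 2468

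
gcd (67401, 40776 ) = 3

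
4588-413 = 4175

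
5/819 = 5/819 =0.01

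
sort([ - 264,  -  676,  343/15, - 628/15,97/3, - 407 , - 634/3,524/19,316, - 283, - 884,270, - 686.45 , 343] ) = [ - 884, -686.45, - 676, - 407, - 283, - 264,-634/3, - 628/15,  343/15 , 524/19,  97/3,270,316  ,  343 ]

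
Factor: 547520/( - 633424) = -580/671 = - 2^2*5^1 * 11^(-1 ) * 29^1 * 61^(-1 ) 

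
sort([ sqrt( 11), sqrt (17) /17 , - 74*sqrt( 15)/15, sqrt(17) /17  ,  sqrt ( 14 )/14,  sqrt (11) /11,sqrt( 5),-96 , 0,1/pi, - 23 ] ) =[ - 96, - 23, - 74*sqrt ( 15 ) /15, 0, sqrt(17) /17, sqrt( 17) /17, sqrt(14) /14, sqrt(11) /11,  1/pi, sqrt(5), sqrt( 11) ] 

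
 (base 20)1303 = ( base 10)9203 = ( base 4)2033303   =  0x23F3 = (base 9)13555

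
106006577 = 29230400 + 76776177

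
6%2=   0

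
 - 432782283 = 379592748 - 812375031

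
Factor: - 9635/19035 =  - 3^( - 4)*41^1=-41/81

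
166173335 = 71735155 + 94438180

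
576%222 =132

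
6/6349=6/6349=0.00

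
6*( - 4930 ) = -29580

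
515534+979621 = 1495155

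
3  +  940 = 943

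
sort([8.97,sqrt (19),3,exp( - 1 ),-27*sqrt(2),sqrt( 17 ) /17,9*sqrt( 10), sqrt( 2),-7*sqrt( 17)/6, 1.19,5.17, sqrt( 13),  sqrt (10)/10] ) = [ - 27 * sqrt(2),- 7 * sqrt( 17)/6,sqrt( 17)/17, sqrt (10)/10, exp( - 1 ), 1.19,sqrt( 2),3, sqrt( 13) , sqrt(19), 5.17,8.97,9*sqrt (10 )]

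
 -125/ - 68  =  1 + 57/68 =1.84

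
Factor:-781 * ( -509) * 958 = 380832782 = 2^1 * 11^1 * 71^1*479^1*509^1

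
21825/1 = 21825=21825.00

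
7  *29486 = 206402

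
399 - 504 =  - 105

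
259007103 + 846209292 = 1105216395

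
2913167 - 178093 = 2735074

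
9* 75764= 681876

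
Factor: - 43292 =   -  2^2*79^1*137^1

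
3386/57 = 59+23/57 = 59.40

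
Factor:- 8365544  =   - 2^3*11^1 * 95063^1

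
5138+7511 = 12649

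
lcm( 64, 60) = 960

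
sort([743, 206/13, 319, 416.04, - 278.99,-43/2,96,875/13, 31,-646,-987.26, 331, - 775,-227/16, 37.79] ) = [ - 987.26, - 775,-646, - 278.99,-43/2, - 227/16, 206/13,31,37.79 , 875/13,96,319,  331, 416.04, 743]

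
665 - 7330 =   -  6665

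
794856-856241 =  - 61385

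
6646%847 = 717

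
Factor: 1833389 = 1833389^1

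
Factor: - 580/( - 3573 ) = 2^2*3^( - 2)*5^1*29^1 * 397^( - 1) 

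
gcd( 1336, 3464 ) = 8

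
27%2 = 1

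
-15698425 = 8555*(-1835 ) 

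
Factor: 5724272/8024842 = 2862136/4012421=2^3*7^( - 1)*149^( - 1)*3847^(-1)*357767^1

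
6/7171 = 6/7171 = 0.00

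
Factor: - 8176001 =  - 37^1*220973^1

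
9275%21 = 14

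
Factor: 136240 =2^4*5^1*13^1*131^1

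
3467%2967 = 500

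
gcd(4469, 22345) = 4469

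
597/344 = 1 + 253/344 = 1.74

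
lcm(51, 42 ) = 714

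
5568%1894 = 1780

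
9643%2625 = 1768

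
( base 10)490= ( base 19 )16f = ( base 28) he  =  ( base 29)GQ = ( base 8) 752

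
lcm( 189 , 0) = 0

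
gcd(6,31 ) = 1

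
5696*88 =501248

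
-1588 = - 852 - 736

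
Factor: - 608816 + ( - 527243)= -1136059  =  - 17^2*3931^1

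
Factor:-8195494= - 2^1 * 829^1 * 4943^1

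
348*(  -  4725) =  - 1644300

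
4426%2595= 1831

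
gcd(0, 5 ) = 5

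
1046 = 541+505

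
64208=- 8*(-8026)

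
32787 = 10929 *3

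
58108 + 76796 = 134904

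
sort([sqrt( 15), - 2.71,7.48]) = [-2.71 , sqrt( 15),7.48] 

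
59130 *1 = 59130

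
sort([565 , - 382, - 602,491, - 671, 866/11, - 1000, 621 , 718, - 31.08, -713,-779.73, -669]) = [ - 1000, - 779.73, - 713 ,  -  671, - 669,-602,-382, - 31.08,866/11, 491, 565  ,  621 , 718] 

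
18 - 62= - 44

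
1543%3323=1543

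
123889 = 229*541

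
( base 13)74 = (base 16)5F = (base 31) 32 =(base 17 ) 5a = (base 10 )95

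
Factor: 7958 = 2^1 * 23^1*173^1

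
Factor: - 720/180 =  - 2^2 = -4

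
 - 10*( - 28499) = 284990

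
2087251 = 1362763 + 724488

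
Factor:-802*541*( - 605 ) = 2^1 *5^1*11^2*401^1 * 541^1 =262498610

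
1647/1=1647  =  1647.00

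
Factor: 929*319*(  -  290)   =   - 85941790=-  2^1*5^1*11^1*29^2*929^1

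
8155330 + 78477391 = 86632721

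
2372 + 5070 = 7442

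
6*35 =210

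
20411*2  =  40822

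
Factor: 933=3^1*311^1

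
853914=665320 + 188594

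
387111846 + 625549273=1012661119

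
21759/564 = 7253/188  =  38.58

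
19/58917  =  19/58917 = 0.00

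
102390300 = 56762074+45628226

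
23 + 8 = 31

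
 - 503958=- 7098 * 71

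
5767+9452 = 15219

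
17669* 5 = 88345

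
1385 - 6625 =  - 5240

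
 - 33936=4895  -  38831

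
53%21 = 11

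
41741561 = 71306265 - 29564704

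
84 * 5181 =435204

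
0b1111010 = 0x7A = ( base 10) 122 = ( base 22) 5c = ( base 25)4M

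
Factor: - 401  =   - 401^1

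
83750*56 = 4690000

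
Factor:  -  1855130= - 2^1*5^1*29^1*6397^1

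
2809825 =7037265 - 4227440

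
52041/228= 913/4 = 228.25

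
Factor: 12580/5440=2^(-4)*37^1 = 37/16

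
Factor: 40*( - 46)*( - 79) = 145360 =2^4*5^1*23^1*79^1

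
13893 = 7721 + 6172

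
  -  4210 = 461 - 4671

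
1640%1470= 170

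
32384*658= 21308672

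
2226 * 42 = 93492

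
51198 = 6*8533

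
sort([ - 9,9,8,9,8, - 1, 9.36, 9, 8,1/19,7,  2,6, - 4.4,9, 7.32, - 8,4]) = [ - 9, - 8, - 4.4, - 1,1/19  ,  2,4, 6,7,7.32, 8, 8, 8,9,9,9,9,  9.36]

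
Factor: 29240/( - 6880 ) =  - 17/4 = - 2^( -2) * 17^1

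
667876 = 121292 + 546584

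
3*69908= 209724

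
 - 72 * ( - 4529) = 326088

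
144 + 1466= 1610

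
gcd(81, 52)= 1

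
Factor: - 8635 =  - 5^1 * 11^1*157^1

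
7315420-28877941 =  - 21562521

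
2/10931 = 2/10931 =0.00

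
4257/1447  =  4257/1447 = 2.94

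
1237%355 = 172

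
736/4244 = 184/1061 = 0.17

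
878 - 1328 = -450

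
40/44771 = 40/44771 = 0.00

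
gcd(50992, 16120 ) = 8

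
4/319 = 4/319 = 0.01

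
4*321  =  1284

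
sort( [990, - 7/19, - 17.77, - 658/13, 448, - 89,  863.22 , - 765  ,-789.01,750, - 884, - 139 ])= [ - 884, - 789.01,-765, - 139, - 89, - 658/13,- 17.77 , - 7/19 , 448, 750 , 863.22,990 ]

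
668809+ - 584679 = 84130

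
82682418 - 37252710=45429708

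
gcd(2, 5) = 1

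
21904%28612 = 21904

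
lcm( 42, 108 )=756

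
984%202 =176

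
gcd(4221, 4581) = 9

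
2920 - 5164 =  - 2244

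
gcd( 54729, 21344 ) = 1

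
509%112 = 61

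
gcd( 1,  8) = 1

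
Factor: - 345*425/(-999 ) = 48875/333=   3^(- 2 )*5^3 * 17^1*23^1 * 37^( - 1 )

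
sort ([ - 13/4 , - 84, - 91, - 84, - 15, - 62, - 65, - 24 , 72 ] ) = [ - 91, - 84, - 84 , - 65,-62, - 24, - 15 , - 13/4, 72]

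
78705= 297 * 265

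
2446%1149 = 148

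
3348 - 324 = 3024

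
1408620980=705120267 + 703500713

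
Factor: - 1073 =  - 29^1* 37^1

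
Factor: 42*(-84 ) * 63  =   - 2^3*3^4 * 7^3  =  - 222264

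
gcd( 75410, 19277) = 1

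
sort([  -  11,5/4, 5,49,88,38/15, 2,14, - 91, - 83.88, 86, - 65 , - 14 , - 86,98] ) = [ - 91, - 86, - 83.88,- 65, - 14,  -  11,5/4,2,38/15, 5 , 14,49,86,  88,98 ]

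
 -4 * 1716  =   -6864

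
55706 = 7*7958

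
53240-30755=22485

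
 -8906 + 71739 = 62833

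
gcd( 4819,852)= 1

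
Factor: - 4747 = -47^1*101^1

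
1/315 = 1/315= 0.00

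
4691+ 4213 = 8904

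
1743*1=1743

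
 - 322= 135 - 457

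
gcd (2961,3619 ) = 329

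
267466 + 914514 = 1181980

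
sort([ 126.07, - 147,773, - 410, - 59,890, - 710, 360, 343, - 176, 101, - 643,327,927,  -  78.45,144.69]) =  [ - 710, - 643, - 410, - 176,-147, - 78.45, - 59, 101,  126.07 , 144.69,327,  343, 360, 773,  890,  927]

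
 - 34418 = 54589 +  - 89007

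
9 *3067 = 27603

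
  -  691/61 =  - 691/61 = - 11.33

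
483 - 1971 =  - 1488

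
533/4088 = 533/4088 = 0.13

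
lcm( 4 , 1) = 4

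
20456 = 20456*1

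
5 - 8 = - 3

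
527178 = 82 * 6429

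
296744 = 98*3028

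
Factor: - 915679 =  - 181^1*5059^1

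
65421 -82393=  - 16972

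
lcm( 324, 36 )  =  324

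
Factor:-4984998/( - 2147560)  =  2492499/1073780 = 2^(-2 )*3^1* 5^( - 1)*53^( - 1)*1013^(  -  1 )*830833^1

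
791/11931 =791/11931 = 0.07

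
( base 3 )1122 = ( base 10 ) 44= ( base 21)22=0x2C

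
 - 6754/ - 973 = 6754/973 = 6.94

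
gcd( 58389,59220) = 3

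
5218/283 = 5218/283 = 18.44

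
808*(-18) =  - 14544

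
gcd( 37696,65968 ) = 9424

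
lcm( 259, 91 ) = 3367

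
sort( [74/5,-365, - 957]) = [ - 957 , -365, 74/5]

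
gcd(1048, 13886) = 262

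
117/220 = 117/220 = 0.53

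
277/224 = 277/224 = 1.24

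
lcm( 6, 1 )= 6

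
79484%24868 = 4880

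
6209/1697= 6209/1697=3.66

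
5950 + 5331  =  11281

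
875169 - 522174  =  352995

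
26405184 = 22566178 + 3839006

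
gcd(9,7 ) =1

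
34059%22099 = 11960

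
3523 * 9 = 31707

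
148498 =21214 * 7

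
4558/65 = 4558/65 = 70.12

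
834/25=33 + 9/25 = 33.36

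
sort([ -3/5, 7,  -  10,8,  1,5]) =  [ - 10, - 3/5,1,5,7,8 ] 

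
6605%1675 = 1580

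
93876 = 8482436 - 8388560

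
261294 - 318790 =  - 57496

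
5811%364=351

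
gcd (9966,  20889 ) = 33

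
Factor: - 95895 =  - 3^2*5^1*2131^1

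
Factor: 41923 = 7^1*53^1*113^1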